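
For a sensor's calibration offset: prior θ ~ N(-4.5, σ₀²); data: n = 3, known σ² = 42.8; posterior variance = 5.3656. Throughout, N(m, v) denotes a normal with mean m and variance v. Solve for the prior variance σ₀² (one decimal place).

For the Normal–Normal model with known σ², precisions add: τ_n = τ₀ + n/σ².
So 1/σ₀² = 1/5.3656 − 3/42.8 = 0.186372 − 0.070093 = 0.116279.
Hence σ₀² = 1/0.116279 ≈ 8.6.

σ₀² = 8.6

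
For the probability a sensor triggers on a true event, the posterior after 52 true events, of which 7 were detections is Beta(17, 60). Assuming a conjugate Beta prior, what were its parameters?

Beta is conjugate to the binomial likelihood: posterior = Beta(α+s, β+f).
Subtract the data counts: 17−7=10, 60−45=15.

Beta(10, 15)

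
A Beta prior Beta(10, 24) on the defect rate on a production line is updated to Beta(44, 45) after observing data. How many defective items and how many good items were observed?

34 defective items and 21 good items

Beta is conjugate to the binomial likelihood: posterior = Beta(a+s, b+f).
So s = 44 − 10 = 34 and f = 45 − 24 = 21.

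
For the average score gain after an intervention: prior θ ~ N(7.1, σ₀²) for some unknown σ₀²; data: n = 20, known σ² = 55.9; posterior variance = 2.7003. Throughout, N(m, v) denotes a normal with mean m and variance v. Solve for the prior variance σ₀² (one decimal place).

For the Normal–Normal model with known σ², precisions add: τ_n = τ₀ + n/σ².
So 1/σ₀² = 1/2.7003 − 20/55.9 = 0.370329 − 0.357782 = 0.012547.
Hence σ₀² = 1/0.012547 ≈ 79.7.

σ₀² = 79.7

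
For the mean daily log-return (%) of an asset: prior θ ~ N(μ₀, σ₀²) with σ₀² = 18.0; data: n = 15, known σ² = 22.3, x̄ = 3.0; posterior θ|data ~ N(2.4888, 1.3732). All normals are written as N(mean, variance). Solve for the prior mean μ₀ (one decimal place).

μ₀ = -3.7

The posterior mean is a precision-weighted average: μ_n = (τ₀μ₀ + τ_data·x̄)/(τ₀+τ_data), with τ₀=1/σ₀² and τ_data=n/σ².
Here τ₀ = 1/18.0 = 0.055556 and τ_data = 15/22.3 = 0.672646, so τ_n = 0.728202.
Rearranging for μ₀: μ₀ = (μ_n·τ_n − τ_data·x̄)/τ₀ = (2.4888·0.728202 − 0.672646·3.0) / 0.055556 = -0.205589/0.055556 ≈ -3.7.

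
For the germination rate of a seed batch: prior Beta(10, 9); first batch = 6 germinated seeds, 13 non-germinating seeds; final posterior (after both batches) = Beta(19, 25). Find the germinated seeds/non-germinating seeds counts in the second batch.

Because Beta–binomial updating is additive in the counts, the combined data contributed (α_post−α_prior, β_post−β_prior) successes and failures.
Total across both batches: 19−10=9 germinated seeds, 25−9=16 non-germinating seeds.
Subtract the first batch: 9−6=3 germinated seeds and 16−13=3 non-germinating seeds.

3 germinated seeds and 3 non-germinating seeds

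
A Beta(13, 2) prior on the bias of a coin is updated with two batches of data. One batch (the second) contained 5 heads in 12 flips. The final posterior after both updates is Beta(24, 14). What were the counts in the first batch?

Sequential conjugate updates are equivalent to a single update on the pooled data, so total successes = posterior α − prior α and total failures = posterior β − prior β.
Total across both batches: 24−13=11 heads, 14−2=12 tails.
Subtract the second batch: 11−5=6 heads and 12−7=5 tails.

6 heads and 5 tails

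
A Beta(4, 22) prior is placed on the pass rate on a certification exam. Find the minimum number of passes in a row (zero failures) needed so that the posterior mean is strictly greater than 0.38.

After k passes and 0 failures the posterior is Beta(4+k, 22), with mean (4+k)/(4+22+k).
Set (4+k)/(26+k) > 0.38 and solve: k > (0.38·26 − 4)/(1 − 0.38) = 9.484.
The smallest integer exceeding 9.484 is 10.

k = 10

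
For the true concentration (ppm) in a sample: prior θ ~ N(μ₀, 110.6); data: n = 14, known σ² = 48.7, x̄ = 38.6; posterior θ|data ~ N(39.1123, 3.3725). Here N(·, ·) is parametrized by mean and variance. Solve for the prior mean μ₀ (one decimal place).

μ₀ = 55.4

The posterior mean is a precision-weighted average: μ_n = (τ₀μ₀ + τ_data·x̄)/(τ₀+τ_data), with τ₀=1/σ₀² and τ_data=n/σ².
Here τ₀ = 1/110.6 = 0.009042 and τ_data = 14/48.7 = 0.287474, so τ_n = 0.296516.
Rearranging for μ₀: μ₀ = (μ_n·τ_n − τ_data·x̄)/τ₀ = (39.1123·0.296516 − 0.287474·38.6) / 0.009042 = 0.500926/0.009042 ≈ 55.4.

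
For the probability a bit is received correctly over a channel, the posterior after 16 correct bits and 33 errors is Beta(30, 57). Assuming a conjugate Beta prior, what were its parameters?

Under Beta–binomial conjugacy the posterior parameters are (α+s, β+f).
Subtract the data counts: 30−16=14, 57−33=24.

Beta(14, 24)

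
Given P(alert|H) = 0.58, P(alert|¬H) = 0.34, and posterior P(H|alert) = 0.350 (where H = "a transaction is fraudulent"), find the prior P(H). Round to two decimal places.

P(H) = 0.24

In odds form, posterior odds = prior odds × likelihood ratio, so prior odds = posterior odds ÷ LR.
Posterior odds = 0.350/(1−0.350) = 0.5385. LR = 0.58/0.34 = 1.7059.
Prior odds = 0.5385/1.7059 = 0.3157, so P(H) = 0.3157/(1+0.3157) ≈ 0.24.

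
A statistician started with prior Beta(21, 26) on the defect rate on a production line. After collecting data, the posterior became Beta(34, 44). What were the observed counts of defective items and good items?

13 defective items and 18 good items

A Beta(a, b) prior with s successes and f failures in binomial data gives a Beta(a+s, b+f) posterior.
So s = 34 − 21 = 13 and f = 44 − 26 = 18.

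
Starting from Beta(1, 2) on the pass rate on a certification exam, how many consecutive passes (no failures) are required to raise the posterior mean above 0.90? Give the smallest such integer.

After k passes and 0 failures the posterior is Beta(1+k, 2), with mean (1+k)/(1+2+k).
Set (1+k)/(3+k) > 0.90 and solve: k > (0.90·3 − 1)/(1 − 0.90) = 17.000.
The smallest integer exceeding 17.000 is 18.

k = 18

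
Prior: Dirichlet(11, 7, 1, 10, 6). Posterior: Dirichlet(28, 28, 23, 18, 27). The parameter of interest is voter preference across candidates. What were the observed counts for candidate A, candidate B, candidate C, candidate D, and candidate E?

For a Dirichlet(α) prior with multinomial counts c, the posterior is Dirichlet(α + c) componentwise.
Counts are posterior − prior componentwise: 28−11=17, 28−7=21, 23−1=22, 18−10=8, 27−6=21.

counts (17, 21, 22, 8, 21)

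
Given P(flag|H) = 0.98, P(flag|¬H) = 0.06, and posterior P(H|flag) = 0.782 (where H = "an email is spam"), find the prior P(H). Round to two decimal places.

P(H) = 0.18

Bayes' rule in odds form gives O(H|E) = O(H)·[P(E|H)/P(E|¬H)], hence O(H) = O(H|E)/LR.
Posterior odds = 0.782/(1−0.782) = 3.5872. LR = 0.98/0.06 = 16.3333.
Prior odds = 3.5872/16.3333 = 0.2196, so P(H) = 0.2196/(1+0.2196) ≈ 0.18.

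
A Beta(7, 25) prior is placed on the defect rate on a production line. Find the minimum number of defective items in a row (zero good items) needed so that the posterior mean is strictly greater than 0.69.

k = 49

After k defective items and 0 good items the posterior is Beta(7+k, 25), with mean (7+k)/(7+25+k).
Set (7+k)/(32+k) > 0.69 and solve: k > (0.69·32 − 7)/(1 − 0.69) = 48.645.
The smallest integer exceeding 48.645 is 49, and checking k=49: (56)/(81) = 0.6914 > 0.69.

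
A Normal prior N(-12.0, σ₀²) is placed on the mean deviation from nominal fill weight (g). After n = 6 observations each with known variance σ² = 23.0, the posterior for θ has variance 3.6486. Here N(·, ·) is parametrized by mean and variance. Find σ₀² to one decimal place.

For the Normal–Normal model with known σ², precisions add: τ_n = τ₀ + n/σ².
So 1/σ₀² = 1/3.6486 − 6/23.0 = 0.274078 − 0.260870 = 0.013208.
Hence σ₀² = 1/0.013208 ≈ 75.7.

σ₀² = 75.7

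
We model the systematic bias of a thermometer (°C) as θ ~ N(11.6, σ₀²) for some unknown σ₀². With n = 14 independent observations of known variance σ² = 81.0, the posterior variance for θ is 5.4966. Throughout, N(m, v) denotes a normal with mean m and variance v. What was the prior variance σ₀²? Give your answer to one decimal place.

σ₀² = 110.0

Posterior precision equals prior precision plus data precision: 1/σ_n² = 1/σ₀² + n/σ².
So 1/σ₀² = 1/5.4966 − 14/81.0 = 0.181931 − 0.172840 = 0.009091.
Hence σ₀² = 1/0.009091 ≈ 110.0.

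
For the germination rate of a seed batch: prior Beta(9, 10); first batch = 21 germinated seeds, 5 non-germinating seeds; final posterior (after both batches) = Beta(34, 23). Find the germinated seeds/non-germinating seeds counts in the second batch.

Sequential conjugate updates are equivalent to a single update on the pooled data, so total successes = posterior α − prior α and total failures = posterior β − prior β.
Total across both batches: 34−9=25 germinated seeds, 23−10=13 non-germinating seeds.
Subtract the first batch: 25−21=4 germinated seeds and 13−5=8 non-germinating seeds.

4 germinated seeds and 8 non-germinating seeds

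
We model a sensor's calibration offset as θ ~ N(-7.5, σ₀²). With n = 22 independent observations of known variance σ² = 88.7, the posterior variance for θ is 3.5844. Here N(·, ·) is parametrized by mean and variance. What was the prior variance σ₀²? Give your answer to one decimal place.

σ₀² = 32.3

Posterior precision equals prior precision plus data precision: 1/σ_n² = 1/σ₀² + n/σ².
So 1/σ₀² = 1/3.5844 − 22/88.7 = 0.278987 − 0.248027 = 0.030960.
Hence σ₀² = 1/0.030960 ≈ 32.3.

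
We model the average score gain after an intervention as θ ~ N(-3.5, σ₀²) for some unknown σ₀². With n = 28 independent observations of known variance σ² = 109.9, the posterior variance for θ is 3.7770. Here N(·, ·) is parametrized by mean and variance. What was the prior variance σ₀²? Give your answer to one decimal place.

Posterior precision equals prior precision plus data precision: 1/σ_n² = 1/σ₀² + n/σ².
So 1/σ₀² = 1/3.7770 − 28/109.9 = 0.264760 − 0.254777 = 0.009983.
Hence σ₀² = 1/0.009983 ≈ 100.2.

σ₀² = 100.2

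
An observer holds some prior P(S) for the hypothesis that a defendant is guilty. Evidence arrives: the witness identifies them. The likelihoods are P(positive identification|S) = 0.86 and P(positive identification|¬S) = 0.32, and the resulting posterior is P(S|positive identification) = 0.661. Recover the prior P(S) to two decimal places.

P(S) = 0.42

In odds form, posterior odds = prior odds × likelihood ratio, so prior odds = posterior odds ÷ LR.
Posterior odds = 0.661/(1−0.661) = 1.9499. LR = 0.86/0.32 = 2.6875.
Prior odds = 1.9499/2.6875 = 0.7255, so P(S) = 0.7255/(1+0.7255) ≈ 0.42.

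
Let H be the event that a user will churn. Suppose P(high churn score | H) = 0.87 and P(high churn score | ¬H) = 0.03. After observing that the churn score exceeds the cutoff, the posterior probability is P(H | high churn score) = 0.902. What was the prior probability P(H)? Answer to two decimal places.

In odds form, posterior odds = prior odds × likelihood ratio, so prior odds = posterior odds ÷ LR.
Posterior odds = 0.902/(1−0.902) = 9.2041. LR = 0.87/0.03 = 29.0000.
Prior odds = 9.2041/29.0000 = 0.3174, so P(H) = 0.3174/(1+0.3174) ≈ 0.24.

P(H) = 0.24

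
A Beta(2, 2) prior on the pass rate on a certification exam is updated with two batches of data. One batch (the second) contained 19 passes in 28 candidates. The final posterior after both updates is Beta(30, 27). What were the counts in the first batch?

9 passes and 16 failures

Because Beta–binomial updating is additive in the counts, the combined data contributed (α_post−α_prior, β_post−β_prior) successes and failures.
Total across both batches: 30−2=28 passes, 27−2=25 failures.
Subtract the second batch: 28−19=9 passes and 25−9=16 failures.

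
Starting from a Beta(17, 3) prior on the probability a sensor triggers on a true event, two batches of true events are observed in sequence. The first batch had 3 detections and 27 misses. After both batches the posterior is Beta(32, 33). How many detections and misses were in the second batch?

Sequential conjugate updates are equivalent to a single update on the pooled data, so total successes = posterior α − prior α and total failures = posterior β − prior β.
Total across both batches: 32−17=15 detections, 33−3=30 misses.
Subtract the first batch: 15−3=12 detections and 30−27=3 misses.

12 detections and 3 misses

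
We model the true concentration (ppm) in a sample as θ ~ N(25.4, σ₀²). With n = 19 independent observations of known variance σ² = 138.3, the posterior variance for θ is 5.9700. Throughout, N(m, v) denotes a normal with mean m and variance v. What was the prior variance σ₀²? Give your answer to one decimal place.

Posterior precision equals prior precision plus data precision: 1/σ_n² = 1/σ₀² + n/σ².
So 1/σ₀² = 1/5.9700 − 19/138.3 = 0.167504 − 0.137383 = 0.030121.
Hence σ₀² = 1/0.030121 ≈ 33.2.

σ₀² = 33.2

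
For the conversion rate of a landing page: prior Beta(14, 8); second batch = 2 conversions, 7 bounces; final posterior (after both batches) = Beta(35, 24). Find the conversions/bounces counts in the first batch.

19 conversions and 9 bounces

Sequential conjugate updates are equivalent to a single update on the pooled data, so total successes = posterior α − prior α and total failures = posterior β − prior β.
Total across both batches: 35−14=21 conversions, 24−8=16 bounces.
Subtract the second batch: 21−2=19 conversions and 16−7=9 bounces.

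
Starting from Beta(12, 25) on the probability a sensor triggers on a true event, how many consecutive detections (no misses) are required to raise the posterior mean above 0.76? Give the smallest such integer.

k = 68

After k detections and 0 misses the posterior is Beta(12+k, 25), with mean (12+k)/(12+25+k).
Set (12+k)/(37+k) > 0.76 and solve: k > (0.76·37 − 12)/(1 − 0.76) = 67.167.
The smallest integer exceeding 67.167 is 68.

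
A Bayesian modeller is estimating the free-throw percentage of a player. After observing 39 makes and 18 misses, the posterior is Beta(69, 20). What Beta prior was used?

Under Beta–binomial conjugacy the posterior parameters are (α+s, β+f).
So α = 69 − 39 = 30 and β = 20 − 18 = 2.

Beta(30, 2)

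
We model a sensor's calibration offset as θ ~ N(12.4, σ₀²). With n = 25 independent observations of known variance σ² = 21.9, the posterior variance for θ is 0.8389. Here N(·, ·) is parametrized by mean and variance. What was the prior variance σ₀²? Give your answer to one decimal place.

Posterior precision equals prior precision plus data precision: 1/σ_n² = 1/σ₀² + n/σ².
So 1/σ₀² = 1/0.8389 − 25/21.9 = 1.192037 − 1.141553 = 0.050484.
Hence σ₀² = 1/0.050484 ≈ 19.8.

σ₀² = 19.8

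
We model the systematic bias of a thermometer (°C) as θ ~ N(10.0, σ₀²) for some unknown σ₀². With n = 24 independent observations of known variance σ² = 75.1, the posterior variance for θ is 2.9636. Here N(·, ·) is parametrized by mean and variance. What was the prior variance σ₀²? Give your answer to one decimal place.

σ₀² = 56.0

Posterior precision equals prior precision plus data precision: 1/σ_n² = 1/σ₀² + n/σ².
So 1/σ₀² = 1/2.9636 − 24/75.1 = 0.337427 − 0.319574 = 0.017853.
Hence σ₀² = 1/0.017853 ≈ 56.0.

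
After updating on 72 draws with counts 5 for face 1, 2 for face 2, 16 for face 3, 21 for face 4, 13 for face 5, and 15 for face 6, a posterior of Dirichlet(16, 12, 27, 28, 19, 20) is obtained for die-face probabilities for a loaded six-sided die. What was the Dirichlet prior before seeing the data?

For a Dirichlet(α) prior with multinomial counts c, the posterior is Dirichlet(α + c) componentwise.
Subtract each count from the matching posterior parameter: 16−5=11, 12−2=10, 27−16=11, 28−21=7, 19−13=6, 20−15=5.

Dirichlet(11, 10, 11, 7, 6, 5)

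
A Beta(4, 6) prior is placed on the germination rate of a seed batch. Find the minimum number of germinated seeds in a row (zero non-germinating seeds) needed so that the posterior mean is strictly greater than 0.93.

After k germinated seeds and 0 non-germinating seeds the posterior is Beta(4+k, 6), with mean (4+k)/(4+6+k).
Set (4+k)/(10+k) > 0.93 and solve: k > (0.93·10 − 4)/(1 − 0.93) = 75.714.
The smallest integer exceeding 75.714 is 76.

k = 76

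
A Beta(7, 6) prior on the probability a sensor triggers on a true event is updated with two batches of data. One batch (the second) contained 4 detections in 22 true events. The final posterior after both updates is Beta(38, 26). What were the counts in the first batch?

27 detections and 2 misses

Because Beta–binomial updating is additive in the counts, the combined data contributed (α_post−α_prior, β_post−β_prior) successes and failures.
Total across both batches: 38−7=31 detections, 26−6=20 misses.
Subtract the second batch: 31−4=27 detections and 20−18=2 misses.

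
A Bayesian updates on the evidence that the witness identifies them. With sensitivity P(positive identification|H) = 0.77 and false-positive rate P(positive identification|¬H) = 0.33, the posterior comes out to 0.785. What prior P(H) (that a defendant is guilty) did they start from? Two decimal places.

In odds form, posterior odds = prior odds × likelihood ratio, so prior odds = posterior odds ÷ LR.
Posterior odds = 0.785/(1−0.785) = 3.6512. LR = 0.77/0.33 = 2.3333.
Prior odds = 3.6512/2.3333 = 1.5648, so P(H) = 1.5648/(1+1.5648) ≈ 0.61.

P(H) = 0.61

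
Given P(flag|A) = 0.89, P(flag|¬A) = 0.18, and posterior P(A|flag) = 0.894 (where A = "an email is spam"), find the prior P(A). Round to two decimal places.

In odds form, posterior odds = prior odds × likelihood ratio, so prior odds = posterior odds ÷ LR.
Posterior odds = 0.894/(1−0.894) = 8.4340. LR = 0.89/0.18 = 4.9444.
Prior odds = 8.4340/4.9444 = 1.7058, so P(A) = 1.7058/(1+1.7058) ≈ 0.63.

P(A) = 0.63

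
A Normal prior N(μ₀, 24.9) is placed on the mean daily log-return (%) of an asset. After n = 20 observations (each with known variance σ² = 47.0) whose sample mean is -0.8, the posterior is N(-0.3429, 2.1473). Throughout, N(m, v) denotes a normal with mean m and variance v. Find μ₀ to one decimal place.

With known observation variance, the Normal–Normal posterior has precision τ_n = τ₀ + n/σ² and mean μ_n = (τ₀μ₀ + (n/σ²)x̄)/τ_n.
Here τ₀ = 1/24.9 = 0.040161 and τ_data = 20/47.0 = 0.425532, so τ_n = 0.465693.
Rearranging for μ₀: μ₀ = (μ_n·τ_n − τ_data·x̄)/τ₀ = (-0.3429·0.465693 − 0.425532·-0.8) / 0.040161 = 0.180739/0.040161 ≈ 4.5.

μ₀ = 4.5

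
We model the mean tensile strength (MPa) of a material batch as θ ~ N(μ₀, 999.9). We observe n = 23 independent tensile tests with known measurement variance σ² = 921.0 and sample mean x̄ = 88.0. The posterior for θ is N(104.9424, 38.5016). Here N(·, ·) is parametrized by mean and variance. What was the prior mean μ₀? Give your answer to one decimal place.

The posterior mean is a precision-weighted average: μ_n = (τ₀μ₀ + τ_data·x̄)/(τ₀+τ_data), with τ₀=1/σ₀² and τ_data=n/σ².
Here τ₀ = 1/999.9 = 0.001000 and τ_data = 23/921.0 = 0.024973, so τ_n = 0.025973.
Rearranging for μ₀: μ₀ = (μ_n·τ_n − τ_data·x̄)/τ₀ = (104.9424·0.025973 − 0.024973·88.0) / 0.001000 = 0.528045/0.001000 ≈ 528.0.

μ₀ = 528.0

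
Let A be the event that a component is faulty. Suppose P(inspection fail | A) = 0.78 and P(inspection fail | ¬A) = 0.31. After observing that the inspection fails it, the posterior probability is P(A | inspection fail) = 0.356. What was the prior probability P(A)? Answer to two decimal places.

Bayes' rule in odds form gives O(A|E) = O(A)·[P(E|A)/P(E|¬A)], hence O(A) = O(A|E)/LR.
Posterior odds = 0.356/(1−0.356) = 0.5528. LR = 0.78/0.31 = 2.5161.
Prior odds = 0.5528/2.5161 = 0.2197, so P(A) = 0.2197/(1+0.2197) ≈ 0.18.

P(A) = 0.18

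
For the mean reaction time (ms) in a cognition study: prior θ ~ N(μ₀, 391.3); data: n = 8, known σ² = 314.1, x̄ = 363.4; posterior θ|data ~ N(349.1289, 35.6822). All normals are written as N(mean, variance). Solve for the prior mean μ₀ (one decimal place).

With known observation variance, the Normal–Normal posterior has precision τ_n = τ₀ + n/σ² and mean μ_n = (τ₀μ₀ + (n/σ²)x̄)/τ_n.
Here τ₀ = 1/391.3 = 0.002556 and τ_data = 8/314.1 = 0.025470, so τ_n = 0.028026.
Rearranging for μ₀: μ₀ = (μ_n·τ_n − τ_data·x̄)/τ₀ = (349.1289·0.028026 − 0.025470·363.4) / 0.002556 = 0.528889/0.002556 ≈ 206.9.

μ₀ = 206.9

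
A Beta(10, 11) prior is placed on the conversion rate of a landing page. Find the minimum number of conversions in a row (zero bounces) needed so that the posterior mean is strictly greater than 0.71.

k = 17

After k conversions and 0 bounces the posterior is Beta(10+k, 11), with mean (10+k)/(10+11+k).
Set (10+k)/(21+k) > 0.71 and solve: k > (0.71·21 − 10)/(1 − 0.71) = 16.931.
The smallest integer exceeding 16.931 is 17.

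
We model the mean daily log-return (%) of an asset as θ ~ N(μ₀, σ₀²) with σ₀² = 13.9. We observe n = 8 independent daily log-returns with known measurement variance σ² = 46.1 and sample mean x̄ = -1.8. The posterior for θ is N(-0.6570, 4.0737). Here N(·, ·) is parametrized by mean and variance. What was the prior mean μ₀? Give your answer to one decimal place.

With known observation variance, the Normal–Normal posterior has precision τ_n = τ₀ + n/σ² and mean μ_n = (τ₀μ₀ + (n/σ²)x̄)/τ_n.
Here τ₀ = 1/13.9 = 0.071942 and τ_data = 8/46.1 = 0.173536, so τ_n = 0.245478.
Rearranging for μ₀: μ₀ = (μ_n·τ_n − τ_data·x̄)/τ₀ = (-0.6570·0.245478 − 0.173536·-1.8) / 0.071942 = 0.151086/0.071942 ≈ 2.1.

μ₀ = 2.1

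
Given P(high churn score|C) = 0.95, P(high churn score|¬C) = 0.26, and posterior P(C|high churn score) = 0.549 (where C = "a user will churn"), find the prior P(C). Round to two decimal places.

Bayes' rule in odds form gives O(C|E) = O(C)·[P(E|C)/P(E|¬C)], hence O(C) = O(C|E)/LR.
Posterior odds = 0.549/(1−0.549) = 1.2173. LR = 0.95/0.26 = 3.6538.
Prior odds = 1.2173/3.6538 = 0.3332, so P(C) = 0.3332/(1+0.3332) ≈ 0.25.

P(C) = 0.25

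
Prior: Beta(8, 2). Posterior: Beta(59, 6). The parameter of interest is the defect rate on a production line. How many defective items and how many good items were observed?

Beta is conjugate to the binomial likelihood: posterior = Beta(a+s, b+f).
So s = 59 − 8 = 51 and f = 6 − 2 = 4.

51 defective items and 4 good items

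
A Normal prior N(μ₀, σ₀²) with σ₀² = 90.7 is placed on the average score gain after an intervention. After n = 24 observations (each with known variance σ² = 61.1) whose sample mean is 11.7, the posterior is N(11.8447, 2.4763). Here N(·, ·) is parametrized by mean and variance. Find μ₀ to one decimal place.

The posterior mean is a precision-weighted average: μ_n = (τ₀μ₀ + τ_data·x̄)/(τ₀+τ_data), with τ₀=1/σ₀² and τ_data=n/σ².
Here τ₀ = 1/90.7 = 0.011025 and τ_data = 24/61.1 = 0.392799, so τ_n = 0.403824.
Rearranging for μ₀: μ₀ = (μ_n·τ_n − τ_data·x̄)/τ₀ = (11.8447·0.403824 − 0.392799·11.7) / 0.011025 = 0.187426/0.011025 ≈ 17.0.

μ₀ = 17.0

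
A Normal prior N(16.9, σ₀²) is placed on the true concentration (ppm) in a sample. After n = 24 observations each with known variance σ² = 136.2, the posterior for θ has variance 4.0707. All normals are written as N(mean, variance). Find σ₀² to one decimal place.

Posterior precision equals prior precision plus data precision: 1/σ_n² = 1/σ₀² + n/σ².
So 1/σ₀² = 1/4.0707 − 24/136.2 = 0.245658 − 0.176211 = 0.069447.
Hence σ₀² = 1/0.069447 ≈ 14.4.

σ₀² = 14.4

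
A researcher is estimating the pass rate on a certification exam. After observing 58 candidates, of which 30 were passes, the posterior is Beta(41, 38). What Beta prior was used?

A Beta(a, b) prior with s successes and f failures in binomial data gives a Beta(a+s, b+f) posterior.
Subtract the data counts: 41−30=11, 38−28=10.

Beta(11, 10)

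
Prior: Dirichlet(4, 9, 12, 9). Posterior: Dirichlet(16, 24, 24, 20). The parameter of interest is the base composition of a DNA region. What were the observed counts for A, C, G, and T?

counts (12, 15, 12, 11)

For a Dirichlet(α) prior with multinomial counts c, the posterior is Dirichlet(α + c) componentwise.
Counts are posterior − prior componentwise: 16−4=12, 24−9=15, 24−12=12, 20−9=11.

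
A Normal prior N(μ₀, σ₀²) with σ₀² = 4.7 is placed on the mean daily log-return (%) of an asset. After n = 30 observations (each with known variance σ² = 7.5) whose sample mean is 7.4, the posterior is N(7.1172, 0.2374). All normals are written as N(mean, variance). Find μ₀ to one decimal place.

The posterior mean is a precision-weighted average: μ_n = (τ₀μ₀ + τ_data·x̄)/(τ₀+τ_data), with τ₀=1/σ₀² and τ_data=n/σ².
Here τ₀ = 1/4.7 = 0.212766 and τ_data = 30/7.5 = 4.000000, so τ_n = 4.212766.
Rearranging for μ₀: μ₀ = (μ_n·τ_n − τ_data·x̄)/τ₀ = (7.1172·4.212766 − 4.000000·7.4) / 0.212766 = 0.383098/0.212766 ≈ 1.8.

μ₀ = 1.8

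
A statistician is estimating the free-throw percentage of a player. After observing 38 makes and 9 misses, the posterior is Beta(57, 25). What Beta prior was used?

Beta is conjugate to the binomial likelihood: posterior = Beta(α+s, β+f).
So α = 57 − 38 = 19 and β = 25 − 9 = 16.

Beta(19, 16)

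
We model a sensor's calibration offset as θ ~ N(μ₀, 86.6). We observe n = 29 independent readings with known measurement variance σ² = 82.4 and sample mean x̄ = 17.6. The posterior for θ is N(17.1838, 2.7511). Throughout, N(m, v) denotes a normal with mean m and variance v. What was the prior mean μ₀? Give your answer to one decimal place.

The posterior mean is a precision-weighted average: μ_n = (τ₀μ₀ + τ_data·x̄)/(τ₀+τ_data), with τ₀=1/σ₀² and τ_data=n/σ².
Here τ₀ = 1/86.6 = 0.011547 and τ_data = 29/82.4 = 0.351942, so τ_n = 0.363489.
Rearranging for μ₀: μ₀ = (μ_n·τ_n − τ_data·x̄)/τ₀ = (17.1838·0.363489 − 0.351942·17.6) / 0.011547 = 0.051943/0.011547 ≈ 4.5.

μ₀ = 4.5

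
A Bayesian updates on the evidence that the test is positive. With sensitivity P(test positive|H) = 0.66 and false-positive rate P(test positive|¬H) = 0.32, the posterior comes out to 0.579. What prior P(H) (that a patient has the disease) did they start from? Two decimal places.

P(H) = 0.40

In odds form, posterior odds = prior odds × likelihood ratio, so prior odds = posterior odds ÷ LR.
Posterior odds = 0.579/(1−0.579) = 1.3753. LR = 0.66/0.32 = 2.0625.
Prior odds = 1.3753/2.0625 = 0.6668, so P(H) = 0.6668/(1+0.6668) ≈ 0.40.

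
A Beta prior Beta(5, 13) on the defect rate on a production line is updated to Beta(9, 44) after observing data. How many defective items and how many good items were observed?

A Beta(α, β) prior with s successes and f failures in binomial data gives a Beta(α+s, β+f) posterior.
Match parameters: s=9−5=4, f=44−13=31.

4 defective items and 31 good items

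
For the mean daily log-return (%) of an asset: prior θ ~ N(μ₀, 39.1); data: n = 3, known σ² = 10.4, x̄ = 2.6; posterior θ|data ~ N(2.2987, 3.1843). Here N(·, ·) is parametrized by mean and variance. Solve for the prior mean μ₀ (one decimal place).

With known observation variance, the Normal–Normal posterior has precision τ_n = τ₀ + n/σ² and mean μ_n = (τ₀μ₀ + (n/σ²)x̄)/τ_n.
Here τ₀ = 1/39.1 = 0.025575 and τ_data = 3/10.4 = 0.288462, so τ_n = 0.314037.
Rearranging for μ₀: μ₀ = (μ_n·τ_n − τ_data·x̄)/τ₀ = (2.2987·0.314037 − 0.288462·2.6) / 0.025575 = -0.028124/0.025575 ≈ -1.1.

μ₀ = -1.1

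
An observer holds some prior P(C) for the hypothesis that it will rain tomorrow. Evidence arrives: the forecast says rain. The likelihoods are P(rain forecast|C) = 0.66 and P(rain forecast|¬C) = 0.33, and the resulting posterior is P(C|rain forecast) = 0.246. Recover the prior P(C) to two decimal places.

Bayes' rule in odds form gives O(C|E) = O(C)·[P(E|C)/P(E|¬C)], hence O(C) = O(C|E)/LR.
Posterior odds = 0.246/(1−0.246) = 0.3263. LR = 0.66/0.33 = 2.0000.
Prior odds = 0.3263/2.0000 = 0.1631, so P(C) = 0.1631/(1+0.1631) ≈ 0.14.

P(C) = 0.14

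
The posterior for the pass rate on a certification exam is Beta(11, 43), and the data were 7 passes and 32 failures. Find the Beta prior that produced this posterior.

Beta is conjugate to the binomial likelihood: posterior = Beta(a+s, b+f).
Subtract the data counts: 11−7=4, 43−32=11.

Beta(4, 11)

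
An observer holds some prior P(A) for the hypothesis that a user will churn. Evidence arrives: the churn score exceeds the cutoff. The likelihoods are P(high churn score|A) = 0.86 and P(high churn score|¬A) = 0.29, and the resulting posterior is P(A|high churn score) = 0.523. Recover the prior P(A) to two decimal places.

P(A) = 0.27

Bayes' rule in odds form gives O(A|E) = O(A)·[P(E|A)/P(E|¬A)], hence O(A) = O(A|E)/LR.
Posterior odds = 0.523/(1−0.523) = 1.0964. LR = 0.86/0.29 = 2.9655.
Prior odds = 1.0964/2.9655 = 0.3697, so P(A) = 0.3697/(1+0.3697) ≈ 0.27.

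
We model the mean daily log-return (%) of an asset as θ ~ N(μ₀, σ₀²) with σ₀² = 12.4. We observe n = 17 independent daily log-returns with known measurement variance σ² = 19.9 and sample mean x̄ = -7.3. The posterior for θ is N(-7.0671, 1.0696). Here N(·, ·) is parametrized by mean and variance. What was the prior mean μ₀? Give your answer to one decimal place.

With known observation variance, the Normal–Normal posterior has precision τ_n = τ₀ + n/σ² and mean μ_n = (τ₀μ₀ + (n/σ²)x̄)/τ_n.
Here τ₀ = 1/12.4 = 0.080645 and τ_data = 17/19.9 = 0.854271, so τ_n = 0.934916.
Rearranging for μ₀: μ₀ = (μ_n·τ_n − τ_data·x̄)/τ₀ = (-7.0671·0.934916 − 0.854271·-7.3) / 0.080645 = -0.370967/0.080645 ≈ -4.6.

μ₀ = -4.6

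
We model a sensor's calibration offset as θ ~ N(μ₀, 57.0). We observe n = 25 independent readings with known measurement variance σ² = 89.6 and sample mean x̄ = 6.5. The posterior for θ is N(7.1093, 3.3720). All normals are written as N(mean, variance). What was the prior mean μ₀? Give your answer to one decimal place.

μ₀ = 16.8

With known observation variance, the Normal–Normal posterior has precision τ_n = τ₀ + n/σ² and mean μ_n = (τ₀μ₀ + (n/σ²)x̄)/τ_n.
Here τ₀ = 1/57.0 = 0.017544 and τ_data = 25/89.6 = 0.279018, so τ_n = 0.296562.
Rearranging for μ₀: μ₀ = (μ_n·τ_n − τ_data·x̄)/τ₀ = (7.1093·0.296562 − 0.279018·6.5) / 0.017544 = 0.294731/0.017544 ≈ 16.8.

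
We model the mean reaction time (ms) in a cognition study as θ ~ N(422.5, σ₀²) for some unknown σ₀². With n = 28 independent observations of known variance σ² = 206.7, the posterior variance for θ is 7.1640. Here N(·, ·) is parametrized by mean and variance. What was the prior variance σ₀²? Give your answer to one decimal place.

σ₀² = 242.4

Posterior precision equals prior precision plus data precision: 1/σ_n² = 1/σ₀² + n/σ².
So 1/σ₀² = 1/7.1640 − 28/206.7 = 0.139587 − 0.135462 = 0.004125.
Hence σ₀² = 1/0.004125 ≈ 242.4.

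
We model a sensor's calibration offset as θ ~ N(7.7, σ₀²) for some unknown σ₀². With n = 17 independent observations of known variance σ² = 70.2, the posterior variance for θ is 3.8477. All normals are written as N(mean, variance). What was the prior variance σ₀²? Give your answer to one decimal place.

For the Normal–Normal model with known σ², precisions add: τ_n = τ₀ + n/σ².
So 1/σ₀² = 1/3.8477 − 17/70.2 = 0.259896 − 0.242165 = 0.017731.
Hence σ₀² = 1/0.017731 ≈ 56.4.

σ₀² = 56.4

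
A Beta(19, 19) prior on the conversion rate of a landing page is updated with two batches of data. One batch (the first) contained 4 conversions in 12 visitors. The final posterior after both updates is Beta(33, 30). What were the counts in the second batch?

Because Beta–binomial updating is additive in the counts, the combined data contributed (α_post−α_prior, β_post−β_prior) successes and failures.
Total across both batches: 33−19=14 conversions, 30−19=11 bounces.
Subtract the first batch: 14−4=10 conversions and 11−8=3 bounces.

10 conversions and 3 bounces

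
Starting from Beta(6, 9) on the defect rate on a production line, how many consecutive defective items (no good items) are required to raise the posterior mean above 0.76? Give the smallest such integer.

k = 23

After k defective items and 0 good items the posterior is Beta(6+k, 9), with mean (6+k)/(6+9+k).
Set (6+k)/(15+k) > 0.76 and solve: k > (0.76·15 − 6)/(1 − 0.76) = 22.500.
The smallest integer exceeding 22.500 is 23, and checking k=23: (29)/(38) = 0.7632 > 0.76.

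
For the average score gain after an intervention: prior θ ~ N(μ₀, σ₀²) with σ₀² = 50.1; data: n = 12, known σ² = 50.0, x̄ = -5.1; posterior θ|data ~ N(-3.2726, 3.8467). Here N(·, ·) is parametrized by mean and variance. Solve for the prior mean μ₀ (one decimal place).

μ₀ = 18.7

With known observation variance, the Normal–Normal posterior has precision τ_n = τ₀ + n/σ² and mean μ_n = (τ₀μ₀ + (n/σ²)x̄)/τ_n.
Here τ₀ = 1/50.1 = 0.019960 and τ_data = 12/50.0 = 0.240000, so τ_n = 0.259960.
Rearranging for μ₀: μ₀ = (μ_n·τ_n − τ_data·x̄)/τ₀ = (-3.2726·0.259960 − 0.240000·-5.1) / 0.019960 = 0.373255/0.019960 ≈ 18.7.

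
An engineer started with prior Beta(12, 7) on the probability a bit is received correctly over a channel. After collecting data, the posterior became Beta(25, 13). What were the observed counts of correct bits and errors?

13 correct bits and 6 errors

A Beta(α, β) prior with s successes and f failures in binomial data gives a Beta(α+s, β+f) posterior.
Match parameters: s=25−12=13, f=13−7=6.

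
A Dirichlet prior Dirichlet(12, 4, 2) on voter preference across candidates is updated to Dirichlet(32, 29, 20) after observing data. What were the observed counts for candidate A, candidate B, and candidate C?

counts (20, 25, 18)

For a Dirichlet(α) prior with multinomial counts c, the posterior is Dirichlet(α + c) componentwise.
Counts are posterior − prior componentwise: 32−12=20, 29−4=25, 20−2=18.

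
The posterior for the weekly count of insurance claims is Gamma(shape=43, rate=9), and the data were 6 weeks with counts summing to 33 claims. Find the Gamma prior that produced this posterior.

Gamma(shape=10, rate=3)

Gamma–Poisson conjugacy: posterior shape = α + Σxᵢ, posterior rate = β + n.
So α = 43 − 33 = 10 and β = 9 − 6 = 3.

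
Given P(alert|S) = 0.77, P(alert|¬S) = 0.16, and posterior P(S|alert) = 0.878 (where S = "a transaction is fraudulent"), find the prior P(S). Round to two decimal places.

P(S) = 0.60

Bayes' rule in odds form gives O(S|E) = O(S)·[P(E|S)/P(E|¬S)], hence O(S) = O(S|E)/LR.
Posterior odds = 0.878/(1−0.878) = 7.1967. LR = 0.77/0.16 = 4.8125.
Prior odds = 7.1967/4.8125 = 1.4954, so P(S) = 1.4954/(1+1.4954) ≈ 0.60.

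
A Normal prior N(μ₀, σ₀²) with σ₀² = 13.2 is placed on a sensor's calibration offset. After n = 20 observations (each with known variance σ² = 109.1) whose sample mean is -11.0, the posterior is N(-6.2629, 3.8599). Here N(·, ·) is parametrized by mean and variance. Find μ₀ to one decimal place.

μ₀ = 5.2

With known observation variance, the Normal–Normal posterior has precision τ_n = τ₀ + n/σ² and mean μ_n = (τ₀μ₀ + (n/σ²)x̄)/τ_n.
Here τ₀ = 1/13.2 = 0.075758 and τ_data = 20/109.1 = 0.183318, so τ_n = 0.259076.
Rearranging for μ₀: μ₀ = (μ_n·τ_n − τ_data·x̄)/τ₀ = (-6.2629·0.259076 − 0.183318·-11.0) / 0.075758 = 0.393931/0.075758 ≈ 5.2.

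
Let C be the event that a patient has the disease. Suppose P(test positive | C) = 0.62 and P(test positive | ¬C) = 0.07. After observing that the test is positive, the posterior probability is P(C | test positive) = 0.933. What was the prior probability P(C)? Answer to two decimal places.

In odds form, posterior odds = prior odds × likelihood ratio, so prior odds = posterior odds ÷ LR.
Posterior odds = 0.933/(1−0.933) = 13.9254. LR = 0.62/0.07 = 8.8571.
Prior odds = 13.9254/8.8571 = 1.5722, so P(C) = 1.5722/(1+1.5722) ≈ 0.61.

P(C) = 0.61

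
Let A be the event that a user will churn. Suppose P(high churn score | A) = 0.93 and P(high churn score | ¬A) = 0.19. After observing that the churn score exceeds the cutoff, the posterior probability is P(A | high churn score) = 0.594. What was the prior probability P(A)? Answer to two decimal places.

Bayes' rule in odds form gives O(A|E) = O(A)·[P(E|A)/P(E|¬A)], hence O(A) = O(A|E)/LR.
Posterior odds = 0.594/(1−0.594) = 1.4631. LR = 0.93/0.19 = 4.8947.
Prior odds = 1.4631/4.8947 = 0.2989, so P(A) = 0.2989/(1+0.2989) ≈ 0.23.

P(A) = 0.23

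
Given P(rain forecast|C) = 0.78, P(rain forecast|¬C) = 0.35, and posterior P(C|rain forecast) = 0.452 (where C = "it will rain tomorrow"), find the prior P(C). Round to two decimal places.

Bayes' rule in odds form gives O(C|E) = O(C)·[P(E|C)/P(E|¬C)], hence O(C) = O(C|E)/LR.
Posterior odds = 0.452/(1−0.452) = 0.8248. LR = 0.78/0.35 = 2.2286.
Prior odds = 0.8248/2.2286 = 0.3701, so P(C) = 0.3701/(1+0.3701) ≈ 0.27.

P(C) = 0.27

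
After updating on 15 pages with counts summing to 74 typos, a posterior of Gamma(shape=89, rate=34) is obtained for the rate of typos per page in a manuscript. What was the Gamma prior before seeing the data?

A Gamma(α, β) prior (rate parametrization) on a Poisson rate with n observations summing to S gives posterior Gamma(α+S, β+n).
So α = 89 − 74 = 15 and β = 34 − 15 = 19.

Gamma(shape=15, rate=19)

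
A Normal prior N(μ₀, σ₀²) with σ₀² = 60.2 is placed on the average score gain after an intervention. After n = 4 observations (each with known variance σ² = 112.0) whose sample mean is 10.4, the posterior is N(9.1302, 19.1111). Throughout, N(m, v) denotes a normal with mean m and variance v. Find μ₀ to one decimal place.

The posterior mean is a precision-weighted average: μ_n = (τ₀μ₀ + τ_data·x̄)/(τ₀+τ_data), with τ₀=1/σ₀² and τ_data=n/σ².
Here τ₀ = 1/60.2 = 0.016611 and τ_data = 4/112.0 = 0.035714, so τ_n = 0.052325.
Rearranging for μ₀: μ₀ = (μ_n·τ_n − τ_data·x̄)/τ₀ = (9.1302·0.052325 − 0.035714·10.4) / 0.016611 = 0.106312/0.016611 ≈ 6.4.

μ₀ = 6.4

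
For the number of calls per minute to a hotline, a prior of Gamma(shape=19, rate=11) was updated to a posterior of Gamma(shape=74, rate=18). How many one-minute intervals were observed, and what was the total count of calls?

A Gamma(α, β) prior (rate parametrization) on a Poisson rate with n observations summing to S gives posterior Gamma(α+S, β+n).
Matching: Σxᵢ = 74 − 19 = 55 and n = 18 − 11 = 7.

n = 7 one-minute intervals with total 55 calls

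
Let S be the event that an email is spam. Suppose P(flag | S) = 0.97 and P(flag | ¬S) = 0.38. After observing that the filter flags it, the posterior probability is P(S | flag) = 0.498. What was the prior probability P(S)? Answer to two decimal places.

In odds form, posterior odds = prior odds × likelihood ratio, so prior odds = posterior odds ÷ LR.
Posterior odds = 0.498/(1−0.498) = 0.9920. LR = 0.97/0.38 = 2.5526.
Prior odds = 0.9920/2.5526 = 0.3886, so P(S) = 0.3886/(1+0.3886) ≈ 0.28.

P(S) = 0.28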